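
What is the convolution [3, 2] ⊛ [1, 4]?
y[0] = 3×1 = 3; y[1] = 3×4 + 2×1 = 14; y[2] = 2×4 = 8

[3, 14, 8]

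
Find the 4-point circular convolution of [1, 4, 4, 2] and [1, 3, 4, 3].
Use y[k] = Σ_j f[j]·g[(k-j) mod 4]. y[0] = 1×1 + 4×3 + 4×4 + 2×3 = 35; y[1] = 1×3 + 4×1 + 4×3 + 2×4 = 27; y[2] = 1×4 + 4×3 + 4×1 + 2×3 = 26; y[3] = 1×3 + 4×4 + 4×3 + 2×1 = 33. Result: [35, 27, 26, 33]

[35, 27, 26, 33]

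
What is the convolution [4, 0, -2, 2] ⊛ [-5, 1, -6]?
y[0] = 4×-5 = -20; y[1] = 4×1 + 0×-5 = 4; y[2] = 4×-6 + 0×1 + -2×-5 = -14; y[3] = 0×-6 + -2×1 + 2×-5 = -12; y[4] = -2×-6 + 2×1 = 14; y[5] = 2×-6 = -12

[-20, 4, -14, -12, 14, -12]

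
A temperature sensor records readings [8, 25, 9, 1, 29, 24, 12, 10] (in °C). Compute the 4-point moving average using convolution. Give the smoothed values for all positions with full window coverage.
4-point moving average kernel = [1, 1, 1, 1]. Apply in 'valid' mode (full window coverage): avg[0] = (8 + 25 + 9 + 1) / 4 = 10.75; avg[1] = (25 + 9 + 1 + 29) / 4 = 16.0; avg[2] = (9 + 1 + 29 + 24) / 4 = 15.75; avg[3] = (1 + 29 + 24 + 12) / 4 = 16.5; avg[4] = (29 + 24 + 12 + 10) / 4 = 18.75. Smoothed values: [10.75, 16.0, 15.75, 16.5, 18.75]

[10.75, 16.0, 15.75, 16.5, 18.75]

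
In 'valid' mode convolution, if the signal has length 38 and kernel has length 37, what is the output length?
'Valid' mode counts only positions where the kernel fully overlaps the signal: m - n + 1 = 38 - 37 + 1 = 2

2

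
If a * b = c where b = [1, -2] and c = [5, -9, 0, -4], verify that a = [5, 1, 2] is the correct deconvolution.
Forward-compute [5, 1, 2] * [1, -2]: c[0] = 5×1 = 5; c[1] = 5×-2 + 1×1 = -9; c[2] = 1×-2 + 2×1 = 0; c[3] = 2×-2 = -4 → [5, -9, 0, -4]. Matches given c = [5, -9, 0, -4], so verified.

Verified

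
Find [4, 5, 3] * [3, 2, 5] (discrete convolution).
y[0] = 4×3 = 12; y[1] = 4×2 + 5×3 = 23; y[2] = 4×5 + 5×2 + 3×3 = 39; y[3] = 5×5 + 3×2 = 31; y[4] = 3×5 = 15

[12, 23, 39, 31, 15]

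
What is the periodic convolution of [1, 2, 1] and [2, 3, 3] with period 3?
Use y[k] = Σ_j s[j]·t[(k-j) mod 3]. y[0] = 1×2 + 2×3 + 1×3 = 11; y[1] = 1×3 + 2×2 + 1×3 = 10; y[2] = 1×3 + 2×3 + 1×2 = 11. Result: [11, 10, 11]

[11, 10, 11]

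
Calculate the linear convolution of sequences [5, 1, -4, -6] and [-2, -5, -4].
y[0] = 5×-2 = -10; y[1] = 5×-5 + 1×-2 = -27; y[2] = 5×-4 + 1×-5 + -4×-2 = -17; y[3] = 1×-4 + -4×-5 + -6×-2 = 28; y[4] = -4×-4 + -6×-5 = 46; y[5] = -6×-4 = 24

[-10, -27, -17, 28, 46, 24]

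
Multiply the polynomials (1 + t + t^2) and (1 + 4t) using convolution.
Ascending coefficients: a = [1, 1, 1], b = [1, 4]. c[0] = 1×1 = 1; c[1] = 1×4 + 1×1 = 5; c[2] = 1×4 + 1×1 = 5; c[3] = 1×4 = 4. Result coefficients: [1, 5, 5, 4] → 1 + 5t + 5t^2 + 4t^3

1 + 5t + 5t^2 + 4t^3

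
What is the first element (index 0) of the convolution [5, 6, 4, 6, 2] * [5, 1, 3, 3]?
Use y[k] = Σ_i a[i]·b[k-i] at k=0. y[0] = 5×5 = 25

25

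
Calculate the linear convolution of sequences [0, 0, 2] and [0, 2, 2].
y[0] = 0×0 = 0; y[1] = 0×2 + 0×0 = 0; y[2] = 0×2 + 0×2 + 2×0 = 0; y[3] = 0×2 + 2×2 = 4; y[4] = 2×2 = 4

[0, 0, 0, 4, 4]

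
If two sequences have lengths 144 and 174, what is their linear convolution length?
Linear/full convolution length: m + n - 1 = 144 + 174 - 1 = 317

317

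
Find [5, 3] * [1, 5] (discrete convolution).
y[0] = 5×1 = 5; y[1] = 5×5 + 3×1 = 28; y[2] = 3×5 = 15

[5, 28, 15]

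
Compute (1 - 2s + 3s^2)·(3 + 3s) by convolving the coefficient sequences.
Ascending coefficients: a = [1, -2, 3], b = [3, 3]. c[0] = 1×3 = 3; c[1] = 1×3 + -2×3 = -3; c[2] = -2×3 + 3×3 = 3; c[3] = 3×3 = 9. Result coefficients: [3, -3, 3, 9] → 3 - 3s + 3s^2 + 9s^3

3 - 3s + 3s^2 + 9s^3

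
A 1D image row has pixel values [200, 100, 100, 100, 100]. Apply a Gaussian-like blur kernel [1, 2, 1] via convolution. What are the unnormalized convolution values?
Convolve image row [200, 100, 100, 100, 100] with kernel [1, 2, 1]: y[0] = 200×1 = 200; y[1] = 200×2 + 100×1 = 500; y[2] = 200×1 + 100×2 + 100×1 = 500; y[3] = 100×1 + 100×2 + 100×1 = 400; y[4] = 100×1 + 100×2 + 100×1 = 400; y[5] = 100×1 + 100×2 = 300; y[6] = 100×1 = 100 → [200, 500, 500, 400, 400, 300, 100]. Normalization factor = sum(kernel) = 4.

[200, 500, 500, 400, 400, 300, 100]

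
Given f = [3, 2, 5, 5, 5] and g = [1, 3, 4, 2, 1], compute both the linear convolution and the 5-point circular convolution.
Linear: y_lin[0] = 3×1 = 3; y_lin[1] = 3×3 + 2×1 = 11; y_lin[2] = 3×4 + 2×3 + 5×1 = 23; y_lin[3] = 3×2 + 2×4 + 5×3 + 5×1 = 34; y_lin[4] = 3×1 + 2×2 + 5×4 + 5×3 + 5×1 = 47; y_lin[5] = 2×1 + 5×2 + 5×4 + 5×3 = 47; y_lin[6] = 5×1 + 5×2 + 5×4 = 35; y_lin[7] = 5×1 + 5×2 = 15; y_lin[8] = 5×1 = 5 → [3, 11, 23, 34, 47, 47, 35, 15, 5]. Circular (length 5): y[0] = 3×1 + 2×1 + 5×2 + 5×4 + 5×3 = 50; y[1] = 3×3 + 2×1 + 5×1 + 5×2 + 5×4 = 46; y[2] = 3×4 + 2×3 + 5×1 + 5×1 + 5×2 = 38; y[3] = 3×2 + 2×4 + 5×3 + 5×1 + 5×1 = 39; y[4] = 3×1 + 2×2 + 5×4 + 5×3 + 5×1 = 47 → [50, 46, 38, 39, 47]

Linear: [3, 11, 23, 34, 47, 47, 35, 15, 5], Circular: [50, 46, 38, 39, 47]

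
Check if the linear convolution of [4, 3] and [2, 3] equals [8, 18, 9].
Recompute linear convolution of [4, 3] and [2, 3]: y[0] = 4×2 = 8; y[1] = 4×3 + 3×2 = 18; y[2] = 3×3 = 9 → [8, 18, 9]. Given [8, 18, 9] matches, so answer: Yes

Yes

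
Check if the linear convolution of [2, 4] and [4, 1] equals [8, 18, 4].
Recompute linear convolution of [2, 4] and [4, 1]: y[0] = 2×4 = 8; y[1] = 2×1 + 4×4 = 18; y[2] = 4×1 = 4 → [8, 18, 4]. Given [8, 18, 4] matches, so answer: Yes

Yes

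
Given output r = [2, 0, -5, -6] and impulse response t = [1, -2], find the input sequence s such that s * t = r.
Deconvolve r=[2, 0, -5, -6] by t=[1, -2]. Since t[0]=1, solve forward: s[0] = r[0] / 1 = 2; s[1] = (r[1] - 2×-2) / 1 = 4; s[2] = (r[2] - 4×-2) / 1 = 3. So s = [2, 4, 3]. Check by forward convolution: r[0] = 2×1 = 2; r[1] = 2×-2 + 4×1 = 0; r[2] = 4×-2 + 3×1 = -5; r[3] = 3×-2 = -6

[2, 4, 3]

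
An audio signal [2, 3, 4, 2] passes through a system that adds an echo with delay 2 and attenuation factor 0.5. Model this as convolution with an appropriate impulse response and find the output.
Direct-path + delayed-attenuated-path model → impulse response h = [1, 0, 0.5] (1 at lag 0, 0.5 at lag 2). Output y[n] = x[n] + 0.5·x[n - 2] (with x[n] = 0 outside 0..3): y[0] = 2 + 0.5×0 = 2; y[1] = 3 + 0.5×0 = 3; y[2] = 4 + 0.5×2 = 5.0; y[3] = 2 + 0.5×3 = 3.5; y[4] = 0 + 0.5×4 = 2.0; y[5] = 0 + 0.5×2 = 1.0. So y = [2, 3, 5.0, 3.5, 2.0, 1.0]

[2, 3, 5.0, 3.5, 2.0, 1.0]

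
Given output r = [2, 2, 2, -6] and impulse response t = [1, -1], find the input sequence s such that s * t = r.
Deconvolve r=[2, 2, 2, -6] by t=[1, -1]. Since t[0]=1, solve forward: s[0] = r[0] / 1 = 2; s[1] = (r[1] - 2×-1) / 1 = 4; s[2] = (r[2] - 4×-1) / 1 = 6. So s = [2, 4, 6]. Check by forward convolution: r[0] = 2×1 = 2; r[1] = 2×-1 + 4×1 = 2; r[2] = 4×-1 + 6×1 = 2; r[3] = 6×-1 = -6

[2, 4, 6]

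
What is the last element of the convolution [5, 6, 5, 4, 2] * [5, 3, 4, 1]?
Use y[k] = Σ_i a[i]·b[k-i] at k=7. y[7] = 2×1 = 2

2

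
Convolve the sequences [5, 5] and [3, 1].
y[0] = 5×3 = 15; y[1] = 5×1 + 5×3 = 20; y[2] = 5×1 = 5

[15, 20, 5]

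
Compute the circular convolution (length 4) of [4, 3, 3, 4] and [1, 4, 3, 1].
Use y[k] = Σ_j f[j]·g[(k-j) mod 4]. y[0] = 4×1 + 3×1 + 3×3 + 4×4 = 32; y[1] = 4×4 + 3×1 + 3×1 + 4×3 = 34; y[2] = 4×3 + 3×4 + 3×1 + 4×1 = 31; y[3] = 4×1 + 3×3 + 3×4 + 4×1 = 29. Result: [32, 34, 31, 29]

[32, 34, 31, 29]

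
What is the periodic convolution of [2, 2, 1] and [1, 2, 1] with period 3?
Use y[k] = Σ_j f[j]·g[(k-j) mod 3]. y[0] = 2×1 + 2×1 + 1×2 = 6; y[1] = 2×2 + 2×1 + 1×1 = 7; y[2] = 2×1 + 2×2 + 1×1 = 7. Result: [6, 7, 7]

[6, 7, 7]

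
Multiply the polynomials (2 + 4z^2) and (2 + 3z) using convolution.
Ascending coefficients: a = [2, 0, 4], b = [2, 3]. c[0] = 2×2 = 4; c[1] = 2×3 + 0×2 = 6; c[2] = 0×3 + 4×2 = 8; c[3] = 4×3 = 12. Result coefficients: [4, 6, 8, 12] → 4 + 6z + 8z^2 + 12z^3

4 + 6z + 8z^2 + 12z^3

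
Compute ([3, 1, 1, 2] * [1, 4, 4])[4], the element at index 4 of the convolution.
Use y[k] = Σ_i a[i]·b[k-i] at k=4. y[4] = 1×4 + 2×4 = 12

12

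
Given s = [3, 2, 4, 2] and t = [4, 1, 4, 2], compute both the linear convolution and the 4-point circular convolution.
Linear: y_lin[0] = 3×4 = 12; y_lin[1] = 3×1 + 2×4 = 11; y_lin[2] = 3×4 + 2×1 + 4×4 = 30; y_lin[3] = 3×2 + 2×4 + 4×1 + 2×4 = 26; y_lin[4] = 2×2 + 4×4 + 2×1 = 22; y_lin[5] = 4×2 + 2×4 = 16; y_lin[6] = 2×2 = 4 → [12, 11, 30, 26, 22, 16, 4]. Circular (length 4): y[0] = 3×4 + 2×2 + 4×4 + 2×1 = 34; y[1] = 3×1 + 2×4 + 4×2 + 2×4 = 27; y[2] = 3×4 + 2×1 + 4×4 + 2×2 = 34; y[3] = 3×2 + 2×4 + 4×1 + 2×4 = 26 → [34, 27, 34, 26]

Linear: [12, 11, 30, 26, 22, 16, 4], Circular: [34, 27, 34, 26]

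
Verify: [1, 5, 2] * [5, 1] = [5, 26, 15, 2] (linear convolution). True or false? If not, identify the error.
Recompute linear convolution of [1, 5, 2] and [5, 1]: y[0] = 1×5 = 5; y[1] = 1×1 + 5×5 = 26; y[2] = 5×1 + 2×5 = 15; y[3] = 2×1 = 2 → [5, 26, 15, 2]. Given [5, 26, 15, 2] matches, so answer: Yes

Yes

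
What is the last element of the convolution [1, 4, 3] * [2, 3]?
Use y[k] = Σ_i a[i]·b[k-i] at k=3. y[3] = 3×3 = 9

9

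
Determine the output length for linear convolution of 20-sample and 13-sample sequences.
Linear/full convolution length: m + n - 1 = 20 + 13 - 1 = 32

32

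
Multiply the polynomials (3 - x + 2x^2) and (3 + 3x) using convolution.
Ascending coefficients: a = [3, -1, 2], b = [3, 3]. c[0] = 3×3 = 9; c[1] = 3×3 + -1×3 = 6; c[2] = -1×3 + 2×3 = 3; c[3] = 2×3 = 6. Result coefficients: [9, 6, 3, 6] → 9 + 6x + 3x^2 + 6x^3

9 + 6x + 3x^2 + 6x^3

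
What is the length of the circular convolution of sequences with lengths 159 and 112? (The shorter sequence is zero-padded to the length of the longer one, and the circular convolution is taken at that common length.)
Circular convolution (zero-padding the shorter input) has length max(m, n) = max(159, 112) = 159

159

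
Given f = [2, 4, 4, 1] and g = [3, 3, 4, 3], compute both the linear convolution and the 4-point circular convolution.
Linear: y_lin[0] = 2×3 = 6; y_lin[1] = 2×3 + 4×3 = 18; y_lin[2] = 2×4 + 4×3 + 4×3 = 32; y_lin[3] = 2×3 + 4×4 + 4×3 + 1×3 = 37; y_lin[4] = 4×3 + 4×4 + 1×3 = 31; y_lin[5] = 4×3 + 1×4 = 16; y_lin[6] = 1×3 = 3 → [6, 18, 32, 37, 31, 16, 3]. Circular (length 4): y[0] = 2×3 + 4×3 + 4×4 + 1×3 = 37; y[1] = 2×3 + 4×3 + 4×3 + 1×4 = 34; y[2] = 2×4 + 4×3 + 4×3 + 1×3 = 35; y[3] = 2×3 + 4×4 + 4×3 + 1×3 = 37 → [37, 34, 35, 37]

Linear: [6, 18, 32, 37, 31, 16, 3], Circular: [37, 34, 35, 37]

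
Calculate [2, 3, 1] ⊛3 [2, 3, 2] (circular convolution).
Use y[k] = Σ_j a[j]·b[(k-j) mod 3]. y[0] = 2×2 + 3×2 + 1×3 = 13; y[1] = 2×3 + 3×2 + 1×2 = 14; y[2] = 2×2 + 3×3 + 1×2 = 15. Result: [13, 14, 15]

[13, 14, 15]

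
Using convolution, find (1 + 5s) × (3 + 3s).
Ascending coefficients: a = [1, 5], b = [3, 3]. c[0] = 1×3 = 3; c[1] = 1×3 + 5×3 = 18; c[2] = 5×3 = 15. Result coefficients: [3, 18, 15] → 3 + 18s + 15s^2

3 + 18s + 15s^2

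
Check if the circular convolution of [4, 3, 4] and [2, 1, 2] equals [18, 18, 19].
Recompute circular convolution of [4, 3, 4] and [2, 1, 2]: y[0] = 4×2 + 3×2 + 4×1 = 18; y[1] = 4×1 + 3×2 + 4×2 = 18; y[2] = 4×2 + 3×1 + 4×2 = 19 → [18, 18, 19]. Given [18, 18, 19] matches, so answer: Yes

Yes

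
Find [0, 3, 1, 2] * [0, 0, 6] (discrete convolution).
y[0] = 0×0 = 0; y[1] = 0×0 + 3×0 = 0; y[2] = 0×6 + 3×0 + 1×0 = 0; y[3] = 3×6 + 1×0 + 2×0 = 18; y[4] = 1×6 + 2×0 = 6; y[5] = 2×6 = 12

[0, 0, 0, 18, 6, 12]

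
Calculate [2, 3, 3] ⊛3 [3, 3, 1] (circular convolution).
Use y[k] = Σ_j f[j]·g[(k-j) mod 3]. y[0] = 2×3 + 3×1 + 3×3 = 18; y[1] = 2×3 + 3×3 + 3×1 = 18; y[2] = 2×1 + 3×3 + 3×3 = 20. Result: [18, 18, 20]

[18, 18, 20]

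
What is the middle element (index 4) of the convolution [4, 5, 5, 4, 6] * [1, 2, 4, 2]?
Use y[k] = Σ_i a[i]·b[k-i] at k=4. y[4] = 5×2 + 5×4 + 4×2 + 6×1 = 44

44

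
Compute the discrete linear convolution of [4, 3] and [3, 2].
y[0] = 4×3 = 12; y[1] = 4×2 + 3×3 = 17; y[2] = 3×2 = 6

[12, 17, 6]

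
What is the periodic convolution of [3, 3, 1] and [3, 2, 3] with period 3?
Use y[k] = Σ_j s[j]·t[(k-j) mod 3]. y[0] = 3×3 + 3×3 + 1×2 = 20; y[1] = 3×2 + 3×3 + 1×3 = 18; y[2] = 3×3 + 3×2 + 1×3 = 18. Result: [20, 18, 18]

[20, 18, 18]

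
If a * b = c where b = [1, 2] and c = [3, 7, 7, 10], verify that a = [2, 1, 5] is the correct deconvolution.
Forward-compute [2, 1, 5] * [1, 2]: c[0] = 2×1 = 2; c[1] = 2×2 + 1×1 = 5; c[2] = 1×2 + 5×1 = 7; c[3] = 5×2 = 10 → [2, 5, 7, 10]. Does not match given c = [3, 7, 7, 10].

Not verified. [2, 1, 5] * [1, 2] = [2, 5, 7, 10], which differs from [3, 7, 7, 10] at index 0.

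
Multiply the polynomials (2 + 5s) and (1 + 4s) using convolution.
Ascending coefficients: a = [2, 5], b = [1, 4]. c[0] = 2×1 = 2; c[1] = 2×4 + 5×1 = 13; c[2] = 5×4 = 20. Result coefficients: [2, 13, 20] → 2 + 13s + 20s^2

2 + 13s + 20s^2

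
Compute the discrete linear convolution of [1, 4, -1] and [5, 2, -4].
y[0] = 1×5 = 5; y[1] = 1×2 + 4×5 = 22; y[2] = 1×-4 + 4×2 + -1×5 = -1; y[3] = 4×-4 + -1×2 = -18; y[4] = -1×-4 = 4

[5, 22, -1, -18, 4]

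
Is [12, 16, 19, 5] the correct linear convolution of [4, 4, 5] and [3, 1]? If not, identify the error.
Recompute linear convolution of [4, 4, 5] and [3, 1]: y[0] = 4×3 = 12; y[1] = 4×1 + 4×3 = 16; y[2] = 4×1 + 5×3 = 19; y[3] = 5×1 = 5 → [12, 16, 19, 5]. Given [12, 16, 19, 5] matches, so answer: Yes

Yes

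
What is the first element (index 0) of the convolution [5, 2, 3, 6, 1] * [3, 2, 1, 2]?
Use y[k] = Σ_i a[i]·b[k-i] at k=0. y[0] = 5×3 = 15

15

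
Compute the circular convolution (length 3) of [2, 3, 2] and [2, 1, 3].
Use y[k] = Σ_j u[j]·v[(k-j) mod 3]. y[0] = 2×2 + 3×3 + 2×1 = 15; y[1] = 2×1 + 3×2 + 2×3 = 14; y[2] = 2×3 + 3×1 + 2×2 = 13. Result: [15, 14, 13]

[15, 14, 13]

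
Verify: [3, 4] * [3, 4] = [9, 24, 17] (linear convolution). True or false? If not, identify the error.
Recompute linear convolution of [3, 4] and [3, 4]: y[0] = 3×3 = 9; y[1] = 3×4 + 4×3 = 24; y[2] = 4×4 = 16 → [9, 24, 16]. Compare to given [9, 24, 17]: they differ at index 2: given 17, correct 16, so answer: No

No. Error at index 2: given 17, correct 16.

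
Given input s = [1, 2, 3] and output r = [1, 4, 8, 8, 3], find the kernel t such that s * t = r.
Output length 5 = len(s) + len(t) - 1 ⇒ len(t) = 3. Solve t forward using t[k] = (r[k] - Σ_{i≥1} s[i]·t[k-i]) / s[0]: t[0] = r[0] / s[0] = 1 / 1 = 1; t[1] = (r[1] - 2×1) / s[0] = (4 - 2×1) / 1 = 2; t[2] = (r[2] - 2×2 - 3×1) / s[0] = (8 - 2×2 - 3×1) / 1 = 1. So t = [1, 2, 1]. Forward-check [1, 2, 3] * [1, 2, 1]: r[0] = 1×1 = 1; r[1] = 1×2 + 2×1 = 4; r[2] = 1×1 + 2×2 + 3×1 = 8; r[3] = 2×1 + 3×2 = 8; r[4] = 3×1 = 3 → [1, 4, 8, 8, 3] ✓

[1, 2, 1]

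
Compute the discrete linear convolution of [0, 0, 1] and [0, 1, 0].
y[0] = 0×0 = 0; y[1] = 0×1 + 0×0 = 0; y[2] = 0×0 + 0×1 + 1×0 = 0; y[3] = 0×0 + 1×1 = 1; y[4] = 1×0 = 0

[0, 0, 0, 1, 0]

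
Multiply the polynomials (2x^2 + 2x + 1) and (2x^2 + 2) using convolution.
Ascending coefficients: a = [1, 2, 2], b = [2, 0, 2]. c[0] = 1×2 = 2; c[1] = 1×0 + 2×2 = 4; c[2] = 1×2 + 2×0 + 2×2 = 6; c[3] = 2×2 + 2×0 = 4; c[4] = 2×2 = 4. Result coefficients: [2, 4, 6, 4, 4] → 4x^4 + 4x^3 + 6x^2 + 4x + 2

4x^4 + 4x^3 + 6x^2 + 4x + 2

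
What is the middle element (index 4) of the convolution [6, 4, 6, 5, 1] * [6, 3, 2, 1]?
Use y[k] = Σ_i a[i]·b[k-i] at k=4. y[4] = 4×1 + 6×2 + 5×3 + 1×6 = 37

37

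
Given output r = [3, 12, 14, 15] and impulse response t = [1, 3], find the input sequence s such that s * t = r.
Deconvolve r=[3, 12, 14, 15] by t=[1, 3]. Since t[0]=1, solve forward: s[0] = r[0] / 1 = 3; s[1] = (r[1] - 3×3) / 1 = 3; s[2] = (r[2] - 3×3) / 1 = 5. So s = [3, 3, 5]. Check by forward convolution: r[0] = 3×1 = 3; r[1] = 3×3 + 3×1 = 12; r[2] = 3×3 + 5×1 = 14; r[3] = 5×3 = 15

[3, 3, 5]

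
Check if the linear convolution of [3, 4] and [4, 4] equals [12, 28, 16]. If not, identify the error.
Recompute linear convolution of [3, 4] and [4, 4]: y[0] = 3×4 = 12; y[1] = 3×4 + 4×4 = 28; y[2] = 4×4 = 16 → [12, 28, 16]. Given [12, 28, 16] matches, so answer: Yes

Yes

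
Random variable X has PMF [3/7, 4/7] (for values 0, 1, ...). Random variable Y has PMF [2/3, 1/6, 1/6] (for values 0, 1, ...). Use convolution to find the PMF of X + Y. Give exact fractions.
P(X+Y=k) = Σ_i P(X=i)·P(Y=k-i) — a convolution of [3/7, 4/7] and [2/3, 1/6, 1/6]. P(X+Y=0) = (3/7)×(2/3) = 2/7; P(X+Y=1) = (3/7)×(1/6) + (4/7)×(2/3) = 1/14 + 8/21 = 19/42; P(X+Y=2) = (3/7)×(1/6) + (4/7)×(1/6) = 1/14 + 2/21 = 1/6; P(X+Y=3) = (4/7)×(1/6) = 2/21. PMF: [2/7, 19/42, 1/6, 2/21] (sums to 1 ✓)

[2/7, 19/42, 1/6, 2/21]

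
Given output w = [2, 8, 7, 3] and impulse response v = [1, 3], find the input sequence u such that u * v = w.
Deconvolve w=[2, 8, 7, 3] by v=[1, 3]. Since v[0]=1, solve forward: u[0] = w[0] / 1 = 2; u[1] = (w[1] - 2×3) / 1 = 2; u[2] = (w[2] - 2×3) / 1 = 1. So u = [2, 2, 1]. Check by forward convolution: w[0] = 2×1 = 2; w[1] = 2×3 + 2×1 = 8; w[2] = 2×3 + 1×1 = 7; w[3] = 1×3 = 3

[2, 2, 1]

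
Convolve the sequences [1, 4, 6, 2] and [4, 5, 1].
y[0] = 1×4 = 4; y[1] = 1×5 + 4×4 = 21; y[2] = 1×1 + 4×5 + 6×4 = 45; y[3] = 4×1 + 6×5 + 2×4 = 42; y[4] = 6×1 + 2×5 = 16; y[5] = 2×1 = 2

[4, 21, 45, 42, 16, 2]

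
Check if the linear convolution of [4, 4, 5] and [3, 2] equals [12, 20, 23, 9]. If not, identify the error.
Recompute linear convolution of [4, 4, 5] and [3, 2]: y[0] = 4×3 = 12; y[1] = 4×2 + 4×3 = 20; y[2] = 4×2 + 5×3 = 23; y[3] = 5×2 = 10 → [12, 20, 23, 10]. Compare to given [12, 20, 23, 9]: they differ at index 3: given 9, correct 10, so answer: No

No. Error at index 3: given 9, correct 10.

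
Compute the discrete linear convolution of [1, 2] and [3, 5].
y[0] = 1×3 = 3; y[1] = 1×5 + 2×3 = 11; y[2] = 2×5 = 10

[3, 11, 10]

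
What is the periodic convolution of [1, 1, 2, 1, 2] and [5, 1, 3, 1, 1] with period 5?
Use y[k] = Σ_j a[j]·b[(k-j) mod 5]. y[0] = 1×5 + 1×1 + 2×1 + 1×3 + 2×1 = 13; y[1] = 1×1 + 1×5 + 2×1 + 1×1 + 2×3 = 15; y[2] = 1×3 + 1×1 + 2×5 + 1×1 + 2×1 = 17; y[3] = 1×1 + 1×3 + 2×1 + 1×5 + 2×1 = 13; y[4] = 1×1 + 1×1 + 2×3 + 1×1 + 2×5 = 19. Result: [13, 15, 17, 13, 19]

[13, 15, 17, 13, 19]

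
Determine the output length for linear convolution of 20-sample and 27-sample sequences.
Linear/full convolution length: m + n - 1 = 20 + 27 - 1 = 46

46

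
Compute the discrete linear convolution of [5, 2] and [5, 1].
y[0] = 5×5 = 25; y[1] = 5×1 + 2×5 = 15; y[2] = 2×1 = 2

[25, 15, 2]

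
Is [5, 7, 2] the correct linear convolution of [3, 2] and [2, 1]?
Recompute linear convolution of [3, 2] and [2, 1]: y[0] = 3×2 = 6; y[1] = 3×1 + 2×2 = 7; y[2] = 2×1 = 2 → [6, 7, 2]. Compare to given [5, 7, 2]: they differ at index 0: given 5, correct 6, so answer: No

No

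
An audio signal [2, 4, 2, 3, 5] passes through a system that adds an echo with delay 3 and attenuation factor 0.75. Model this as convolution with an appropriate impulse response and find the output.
Direct-path + delayed-attenuated-path model → impulse response h = [1, 0, 0, 0.75] (1 at lag 0, 0.75 at lag 3). Output y[n] = x[n] + 0.75·x[n - 3] (with x[n] = 0 outside 0..4): y[0] = 2 + 0.75×0 = 2; y[1] = 4 + 0.75×0 = 4; y[2] = 2 + 0.75×0 = 2; y[3] = 3 + 0.75×2 = 4.5; y[4] = 5 + 0.75×4 = 8.0; y[5] = 0 + 0.75×2 = 1.5; y[6] = 0 + 0.75×3 = 2.25; y[7] = 0 + 0.75×5 = 3.75. So y = [2, 4, 2, 4.5, 8.0, 1.5, 2.25, 3.75]

[2, 4, 2, 4.5, 8.0, 1.5, 2.25, 3.75]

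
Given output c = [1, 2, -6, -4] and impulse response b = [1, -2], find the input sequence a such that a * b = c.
Deconvolve c=[1, 2, -6, -4] by b=[1, -2]. Since b[0]=1, solve forward: a[0] = c[0] / 1 = 1; a[1] = (c[1] - 1×-2) / 1 = 4; a[2] = (c[2] - 4×-2) / 1 = 2. So a = [1, 4, 2]. Check by forward convolution: c[0] = 1×1 = 1; c[1] = 1×-2 + 4×1 = 2; c[2] = 4×-2 + 2×1 = -6; c[3] = 2×-2 = -4

[1, 4, 2]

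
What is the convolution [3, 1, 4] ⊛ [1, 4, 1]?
y[0] = 3×1 = 3; y[1] = 3×4 + 1×1 = 13; y[2] = 3×1 + 1×4 + 4×1 = 11; y[3] = 1×1 + 4×4 = 17; y[4] = 4×1 = 4

[3, 13, 11, 17, 4]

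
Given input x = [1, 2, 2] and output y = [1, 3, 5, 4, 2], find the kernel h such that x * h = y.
Output length 5 = len(x) + len(h) - 1 ⇒ len(h) = 3. Solve h forward using h[k] = (y[k] - Σ_{i≥1} x[i]·h[k-i]) / x[0]: h[0] = y[0] / x[0] = 1 / 1 = 1; h[1] = (y[1] - 2×1) / x[0] = (3 - 2×1) / 1 = 1; h[2] = (y[2] - 2×1 - 2×1) / x[0] = (5 - 2×1 - 2×1) / 1 = 1. So h = [1, 1, 1]. Forward-check [1, 2, 2] * [1, 1, 1]: y[0] = 1×1 = 1; y[1] = 1×1 + 2×1 = 3; y[2] = 1×1 + 2×1 + 2×1 = 5; y[3] = 2×1 + 2×1 = 4; y[4] = 2×1 = 2 → [1, 3, 5, 4, 2] ✓

[1, 1, 1]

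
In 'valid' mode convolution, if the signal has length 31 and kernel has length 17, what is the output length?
'Valid' mode counts only positions where the kernel fully overlaps the signal: m - n + 1 = 31 - 17 + 1 = 15

15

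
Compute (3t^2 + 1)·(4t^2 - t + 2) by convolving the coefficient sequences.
Ascending coefficients: a = [1, 0, 3], b = [2, -1, 4]. c[0] = 1×2 = 2; c[1] = 1×-1 + 0×2 = -1; c[2] = 1×4 + 0×-1 + 3×2 = 10; c[3] = 0×4 + 3×-1 = -3; c[4] = 3×4 = 12. Result coefficients: [2, -1, 10, -3, 12] → 12t^4 - 3t^3 + 10t^2 - t + 2

12t^4 - 3t^3 + 10t^2 - t + 2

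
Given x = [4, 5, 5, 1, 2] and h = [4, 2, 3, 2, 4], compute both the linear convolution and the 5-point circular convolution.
Linear: y_lin[0] = 4×4 = 16; y_lin[1] = 4×2 + 5×4 = 28; y_lin[2] = 4×3 + 5×2 + 5×4 = 42; y_lin[3] = 4×2 + 5×3 + 5×2 + 1×4 = 37; y_lin[4] = 4×4 + 5×2 + 5×3 + 1×2 + 2×4 = 51; y_lin[5] = 5×4 + 5×2 + 1×3 + 2×2 = 37; y_lin[6] = 5×4 + 1×2 + 2×3 = 28; y_lin[7] = 1×4 + 2×2 = 8; y_lin[8] = 2×4 = 8 → [16, 28, 42, 37, 51, 37, 28, 8, 8]. Circular (length 5): y[0] = 4×4 + 5×4 + 5×2 + 1×3 + 2×2 = 53; y[1] = 4×2 + 5×4 + 5×4 + 1×2 + 2×3 = 56; y[2] = 4×3 + 5×2 + 5×4 + 1×4 + 2×2 = 50; y[3] = 4×2 + 5×3 + 5×2 + 1×4 + 2×4 = 45; y[4] = 4×4 + 5×2 + 5×3 + 1×2 + 2×4 = 51 → [53, 56, 50, 45, 51]

Linear: [16, 28, 42, 37, 51, 37, 28, 8, 8], Circular: [53, 56, 50, 45, 51]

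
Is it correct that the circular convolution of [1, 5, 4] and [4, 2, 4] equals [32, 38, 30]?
Recompute circular convolution of [1, 5, 4] and [4, 2, 4]: y[0] = 1×4 + 5×4 + 4×2 = 32; y[1] = 1×2 + 5×4 + 4×4 = 38; y[2] = 1×4 + 5×2 + 4×4 = 30 → [32, 38, 30]. Given [32, 38, 30] matches, so answer: Yes

Yes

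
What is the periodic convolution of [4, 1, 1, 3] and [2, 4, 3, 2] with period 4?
Use y[k] = Σ_j u[j]·v[(k-j) mod 4]. y[0] = 4×2 + 1×2 + 1×3 + 3×4 = 25; y[1] = 4×4 + 1×2 + 1×2 + 3×3 = 29; y[2] = 4×3 + 1×4 + 1×2 + 3×2 = 24; y[3] = 4×2 + 1×3 + 1×4 + 3×2 = 21. Result: [25, 29, 24, 21]

[25, 29, 24, 21]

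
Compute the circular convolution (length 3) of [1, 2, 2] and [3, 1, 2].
Use y[k] = Σ_j x[j]·h[(k-j) mod 3]. y[0] = 1×3 + 2×2 + 2×1 = 9; y[1] = 1×1 + 2×3 + 2×2 = 11; y[2] = 1×2 + 2×1 + 2×3 = 10. Result: [9, 11, 10]

[9, 11, 10]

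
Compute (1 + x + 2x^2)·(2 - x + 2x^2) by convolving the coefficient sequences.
Ascending coefficients: a = [1, 1, 2], b = [2, -1, 2]. c[0] = 1×2 = 2; c[1] = 1×-1 + 1×2 = 1; c[2] = 1×2 + 1×-1 + 2×2 = 5; c[3] = 1×2 + 2×-1 = 0; c[4] = 2×2 = 4. Result coefficients: [2, 1, 5, 0, 4] → 2 + x + 5x^2 + 4x^4

2 + x + 5x^2 + 4x^4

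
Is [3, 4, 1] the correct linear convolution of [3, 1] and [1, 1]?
Recompute linear convolution of [3, 1] and [1, 1]: y[0] = 3×1 = 3; y[1] = 3×1 + 1×1 = 4; y[2] = 1×1 = 1 → [3, 4, 1]. Given [3, 4, 1] matches, so answer: Yes

Yes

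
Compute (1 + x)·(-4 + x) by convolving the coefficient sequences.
Ascending coefficients: a = [1, 1], b = [-4, 1]. c[0] = 1×-4 = -4; c[1] = 1×1 + 1×-4 = -3; c[2] = 1×1 = 1. Result coefficients: [-4, -3, 1] → -4 - 3x + x^2

-4 - 3x + x^2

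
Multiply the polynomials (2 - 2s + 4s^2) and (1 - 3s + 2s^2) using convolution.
Ascending coefficients: a = [2, -2, 4], b = [1, -3, 2]. c[0] = 2×1 = 2; c[1] = 2×-3 + -2×1 = -8; c[2] = 2×2 + -2×-3 + 4×1 = 14; c[3] = -2×2 + 4×-3 = -16; c[4] = 4×2 = 8. Result coefficients: [2, -8, 14, -16, 8] → 2 - 8s + 14s^2 - 16s^3 + 8s^4

2 - 8s + 14s^2 - 16s^3 + 8s^4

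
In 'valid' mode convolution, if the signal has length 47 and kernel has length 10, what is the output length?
'Valid' mode counts only positions where the kernel fully overlaps the signal: m - n + 1 = 47 - 10 + 1 = 38

38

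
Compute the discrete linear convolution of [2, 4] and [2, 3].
y[0] = 2×2 = 4; y[1] = 2×3 + 4×2 = 14; y[2] = 4×3 = 12

[4, 14, 12]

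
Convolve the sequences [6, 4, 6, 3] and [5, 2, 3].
y[0] = 6×5 = 30; y[1] = 6×2 + 4×5 = 32; y[2] = 6×3 + 4×2 + 6×5 = 56; y[3] = 4×3 + 6×2 + 3×5 = 39; y[4] = 6×3 + 3×2 = 24; y[5] = 3×3 = 9

[30, 32, 56, 39, 24, 9]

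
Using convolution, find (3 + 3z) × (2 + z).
Ascending coefficients: a = [3, 3], b = [2, 1]. c[0] = 3×2 = 6; c[1] = 3×1 + 3×2 = 9; c[2] = 3×1 = 3. Result coefficients: [6, 9, 3] → 6 + 9z + 3z^2

6 + 9z + 3z^2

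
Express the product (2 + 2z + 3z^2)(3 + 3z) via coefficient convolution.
Ascending coefficients: a = [2, 2, 3], b = [3, 3]. c[0] = 2×3 = 6; c[1] = 2×3 + 2×3 = 12; c[2] = 2×3 + 3×3 = 15; c[3] = 3×3 = 9. Result coefficients: [6, 12, 15, 9] → 6 + 12z + 15z^2 + 9z^3

6 + 12z + 15z^2 + 9z^3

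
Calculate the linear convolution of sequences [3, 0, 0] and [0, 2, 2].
y[0] = 3×0 = 0; y[1] = 3×2 + 0×0 = 6; y[2] = 3×2 + 0×2 + 0×0 = 6; y[3] = 0×2 + 0×2 = 0; y[4] = 0×2 = 0

[0, 6, 6, 0, 0]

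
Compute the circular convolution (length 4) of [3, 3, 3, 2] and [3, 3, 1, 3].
Use y[k] = Σ_j s[j]·t[(k-j) mod 4]. y[0] = 3×3 + 3×3 + 3×1 + 2×3 = 27; y[1] = 3×3 + 3×3 + 3×3 + 2×1 = 29; y[2] = 3×1 + 3×3 + 3×3 + 2×3 = 27; y[3] = 3×3 + 3×1 + 3×3 + 2×3 = 27. Result: [27, 29, 27, 27]

[27, 29, 27, 27]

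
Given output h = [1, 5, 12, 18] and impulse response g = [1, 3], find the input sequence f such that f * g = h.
Deconvolve h=[1, 5, 12, 18] by g=[1, 3]. Since g[0]=1, solve forward: f[0] = h[0] / 1 = 1; f[1] = (h[1] - 1×3) / 1 = 2; f[2] = (h[2] - 2×3) / 1 = 6. So f = [1, 2, 6]. Check by forward convolution: h[0] = 1×1 = 1; h[1] = 1×3 + 2×1 = 5; h[2] = 2×3 + 6×1 = 12; h[3] = 6×3 = 18

[1, 2, 6]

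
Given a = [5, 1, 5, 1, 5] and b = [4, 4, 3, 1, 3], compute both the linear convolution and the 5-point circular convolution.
Linear: y_lin[0] = 5×4 = 20; y_lin[1] = 5×4 + 1×4 = 24; y_lin[2] = 5×3 + 1×4 + 5×4 = 39; y_lin[3] = 5×1 + 1×3 + 5×4 + 1×4 = 32; y_lin[4] = 5×3 + 1×1 + 5×3 + 1×4 + 5×4 = 55; y_lin[5] = 1×3 + 5×1 + 1×3 + 5×4 = 31; y_lin[6] = 5×3 + 1×1 + 5×3 = 31; y_lin[7] = 1×3 + 5×1 = 8; y_lin[8] = 5×3 = 15 → [20, 24, 39, 32, 55, 31, 31, 8, 15]. Circular (length 5): y[0] = 5×4 + 1×3 + 5×1 + 1×3 + 5×4 = 51; y[1] = 5×4 + 1×4 + 5×3 + 1×1 + 5×3 = 55; y[2] = 5×3 + 1×4 + 5×4 + 1×3 + 5×1 = 47; y[3] = 5×1 + 1×3 + 5×4 + 1×4 + 5×3 = 47; y[4] = 5×3 + 1×1 + 5×3 + 1×4 + 5×4 = 55 → [51, 55, 47, 47, 55]

Linear: [20, 24, 39, 32, 55, 31, 31, 8, 15], Circular: [51, 55, 47, 47, 55]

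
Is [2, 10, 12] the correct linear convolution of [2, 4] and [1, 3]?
Recompute linear convolution of [2, 4] and [1, 3]: y[0] = 2×1 = 2; y[1] = 2×3 + 4×1 = 10; y[2] = 4×3 = 12 → [2, 10, 12]. Given [2, 10, 12] matches, so answer: Yes

Yes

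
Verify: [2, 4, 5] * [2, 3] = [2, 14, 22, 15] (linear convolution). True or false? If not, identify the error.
Recompute linear convolution of [2, 4, 5] and [2, 3]: y[0] = 2×2 = 4; y[1] = 2×3 + 4×2 = 14; y[2] = 4×3 + 5×2 = 22; y[3] = 5×3 = 15 → [4, 14, 22, 15]. Compare to given [2, 14, 22, 15]: they differ at index 0: given 2, correct 4, so answer: No

No. Error at index 0: given 2, correct 4.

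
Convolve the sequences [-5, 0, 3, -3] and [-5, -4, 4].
y[0] = -5×-5 = 25; y[1] = -5×-4 + 0×-5 = 20; y[2] = -5×4 + 0×-4 + 3×-5 = -35; y[3] = 0×4 + 3×-4 + -3×-5 = 3; y[4] = 3×4 + -3×-4 = 24; y[5] = -3×4 = -12

[25, 20, -35, 3, 24, -12]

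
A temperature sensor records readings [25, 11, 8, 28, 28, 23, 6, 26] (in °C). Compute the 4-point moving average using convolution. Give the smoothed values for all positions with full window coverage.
4-point moving average kernel = [1, 1, 1, 1]. Apply in 'valid' mode (full window coverage): avg[0] = (25 + 11 + 8 + 28) / 4 = 18.0; avg[1] = (11 + 8 + 28 + 28) / 4 = 18.75; avg[2] = (8 + 28 + 28 + 23) / 4 = 21.75; avg[3] = (28 + 28 + 23 + 6) / 4 = 21.25; avg[4] = (28 + 23 + 6 + 26) / 4 = 20.75. Smoothed values: [18.0, 18.75, 21.75, 21.25, 20.75]

[18.0, 18.75, 21.75, 21.25, 20.75]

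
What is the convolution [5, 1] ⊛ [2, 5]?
y[0] = 5×2 = 10; y[1] = 5×5 + 1×2 = 27; y[2] = 1×5 = 5

[10, 27, 5]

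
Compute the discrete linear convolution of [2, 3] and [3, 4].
y[0] = 2×3 = 6; y[1] = 2×4 + 3×3 = 17; y[2] = 3×4 = 12

[6, 17, 12]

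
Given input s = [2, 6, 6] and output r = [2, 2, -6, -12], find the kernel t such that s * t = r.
Output length 4 = len(s) + len(t) - 1 ⇒ len(t) = 2. Solve t forward using t[k] = (r[k] - Σ_{i≥1} s[i]·t[k-i]) / s[0]: t[0] = r[0] / s[0] = 2 / 2 = 1; t[1] = (r[1] - 6×1) / s[0] = (2 - 6×1) / 2 = -2. So t = [1, -2]. Forward-check [2, 6, 6] * [1, -2]: r[0] = 2×1 = 2; r[1] = 2×-2 + 6×1 = 2; r[2] = 6×-2 + 6×1 = -6; r[3] = 6×-2 = -12 → [2, 2, -6, -12] ✓

[1, -2]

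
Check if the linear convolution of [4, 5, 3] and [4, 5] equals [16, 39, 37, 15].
Recompute linear convolution of [4, 5, 3] and [4, 5]: y[0] = 4×4 = 16; y[1] = 4×5 + 5×4 = 40; y[2] = 5×5 + 3×4 = 37; y[3] = 3×5 = 15 → [16, 40, 37, 15]. Compare to given [16, 39, 37, 15]: they differ at index 1: given 39, correct 40, so answer: No

No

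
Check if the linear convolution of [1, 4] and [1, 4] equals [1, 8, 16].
Recompute linear convolution of [1, 4] and [1, 4]: y[0] = 1×1 = 1; y[1] = 1×4 + 4×1 = 8; y[2] = 4×4 = 16 → [1, 8, 16]. Given [1, 8, 16] matches, so answer: Yes

Yes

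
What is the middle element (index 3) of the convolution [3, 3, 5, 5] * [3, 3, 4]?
Use y[k] = Σ_i a[i]·b[k-i] at k=3. y[3] = 3×4 + 5×3 + 5×3 = 42

42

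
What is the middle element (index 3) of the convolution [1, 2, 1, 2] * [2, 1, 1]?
Use y[k] = Σ_i a[i]·b[k-i] at k=3. y[3] = 2×1 + 1×1 + 2×2 = 7

7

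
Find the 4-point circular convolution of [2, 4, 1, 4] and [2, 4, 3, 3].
Use y[k] = Σ_j f[j]·g[(k-j) mod 4]. y[0] = 2×2 + 4×3 + 1×3 + 4×4 = 35; y[1] = 2×4 + 4×2 + 1×3 + 4×3 = 31; y[2] = 2×3 + 4×4 + 1×2 + 4×3 = 36; y[3] = 2×3 + 4×3 + 1×4 + 4×2 = 30. Result: [35, 31, 36, 30]

[35, 31, 36, 30]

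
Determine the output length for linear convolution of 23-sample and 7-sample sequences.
Linear/full convolution length: m + n - 1 = 23 + 7 - 1 = 29

29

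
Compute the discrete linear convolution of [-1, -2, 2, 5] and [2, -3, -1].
y[0] = -1×2 = -2; y[1] = -1×-3 + -2×2 = -1; y[2] = -1×-1 + -2×-3 + 2×2 = 11; y[3] = -2×-1 + 2×-3 + 5×2 = 6; y[4] = 2×-1 + 5×-3 = -17; y[5] = 5×-1 = -5

[-2, -1, 11, 6, -17, -5]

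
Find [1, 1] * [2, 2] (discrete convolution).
y[0] = 1×2 = 2; y[1] = 1×2 + 1×2 = 4; y[2] = 1×2 = 2

[2, 4, 2]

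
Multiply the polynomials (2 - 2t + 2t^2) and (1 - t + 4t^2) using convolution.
Ascending coefficients: a = [2, -2, 2], b = [1, -1, 4]. c[0] = 2×1 = 2; c[1] = 2×-1 + -2×1 = -4; c[2] = 2×4 + -2×-1 + 2×1 = 12; c[3] = -2×4 + 2×-1 = -10; c[4] = 2×4 = 8. Result coefficients: [2, -4, 12, -10, 8] → 2 - 4t + 12t^2 - 10t^3 + 8t^4

2 - 4t + 12t^2 - 10t^3 + 8t^4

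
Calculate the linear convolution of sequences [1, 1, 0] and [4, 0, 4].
y[0] = 1×4 = 4; y[1] = 1×0 + 1×4 = 4; y[2] = 1×4 + 1×0 + 0×4 = 4; y[3] = 1×4 + 0×0 = 4; y[4] = 0×4 = 0

[4, 4, 4, 4, 0]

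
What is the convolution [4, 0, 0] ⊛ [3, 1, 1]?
y[0] = 4×3 = 12; y[1] = 4×1 + 0×3 = 4; y[2] = 4×1 + 0×1 + 0×3 = 4; y[3] = 0×1 + 0×1 = 0; y[4] = 0×1 = 0

[12, 4, 4, 0, 0]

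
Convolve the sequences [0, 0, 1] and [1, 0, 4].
y[0] = 0×1 = 0; y[1] = 0×0 + 0×1 = 0; y[2] = 0×4 + 0×0 + 1×1 = 1; y[3] = 0×4 + 1×0 = 0; y[4] = 1×4 = 4

[0, 0, 1, 0, 4]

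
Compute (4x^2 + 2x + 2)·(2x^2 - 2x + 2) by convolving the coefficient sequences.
Ascending coefficients: a = [2, 2, 4], b = [2, -2, 2]. c[0] = 2×2 = 4; c[1] = 2×-2 + 2×2 = 0; c[2] = 2×2 + 2×-2 + 4×2 = 8; c[3] = 2×2 + 4×-2 = -4; c[4] = 4×2 = 8. Result coefficients: [4, 0, 8, -4, 8] → 8x^4 - 4x^3 + 8x^2 + 4

8x^4 - 4x^3 + 8x^2 + 4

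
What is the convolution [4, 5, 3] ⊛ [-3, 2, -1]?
y[0] = 4×-3 = -12; y[1] = 4×2 + 5×-3 = -7; y[2] = 4×-1 + 5×2 + 3×-3 = -3; y[3] = 5×-1 + 3×2 = 1; y[4] = 3×-1 = -3

[-12, -7, -3, 1, -3]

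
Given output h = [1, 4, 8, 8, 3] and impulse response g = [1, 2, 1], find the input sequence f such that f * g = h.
Deconvolve h=[1, 4, 8, 8, 3] by g=[1, 2, 1]. Since g[0]=1, solve forward: f[0] = h[0] / 1 = 1; f[1] = (h[1] - 1×2) / 1 = 2; f[2] = (h[2] - 2×2 - 1×1) / 1 = 3. So f = [1, 2, 3]. Check by forward convolution: h[0] = 1×1 = 1; h[1] = 1×2 + 2×1 = 4; h[2] = 1×1 + 2×2 + 3×1 = 8; h[3] = 2×1 + 3×2 = 8; h[4] = 3×1 = 3

[1, 2, 3]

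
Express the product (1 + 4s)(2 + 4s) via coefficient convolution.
Ascending coefficients: a = [1, 4], b = [2, 4]. c[0] = 1×2 = 2; c[1] = 1×4 + 4×2 = 12; c[2] = 4×4 = 16. Result coefficients: [2, 12, 16] → 2 + 12s + 16s^2

2 + 12s + 16s^2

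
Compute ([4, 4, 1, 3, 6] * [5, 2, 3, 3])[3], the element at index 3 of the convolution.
Use y[k] = Σ_i a[i]·b[k-i] at k=3. y[3] = 4×3 + 4×3 + 1×2 + 3×5 = 41

41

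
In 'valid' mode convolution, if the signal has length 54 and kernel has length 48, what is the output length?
'Valid' mode counts only positions where the kernel fully overlaps the signal: m - n + 1 = 54 - 48 + 1 = 7

7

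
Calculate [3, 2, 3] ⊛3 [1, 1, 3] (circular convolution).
Use y[k] = Σ_j s[j]·t[(k-j) mod 3]. y[0] = 3×1 + 2×3 + 3×1 = 12; y[1] = 3×1 + 2×1 + 3×3 = 14; y[2] = 3×3 + 2×1 + 3×1 = 14. Result: [12, 14, 14]

[12, 14, 14]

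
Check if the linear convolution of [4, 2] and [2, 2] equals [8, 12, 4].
Recompute linear convolution of [4, 2] and [2, 2]: y[0] = 4×2 = 8; y[1] = 4×2 + 2×2 = 12; y[2] = 2×2 = 4 → [8, 12, 4]. Given [8, 12, 4] matches, so answer: Yes

Yes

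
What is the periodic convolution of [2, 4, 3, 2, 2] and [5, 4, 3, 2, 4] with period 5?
Use y[k] = Σ_j x[j]·h[(k-j) mod 5]. y[0] = 2×5 + 4×4 + 3×2 + 2×3 + 2×4 = 46; y[1] = 2×4 + 4×5 + 3×4 + 2×2 + 2×3 = 50; y[2] = 2×3 + 4×4 + 3×5 + 2×4 + 2×2 = 49; y[3] = 2×2 + 4×3 + 3×4 + 2×5 + 2×4 = 46; y[4] = 2×4 + 4×2 + 3×3 + 2×4 + 2×5 = 43. Result: [46, 50, 49, 46, 43]

[46, 50, 49, 46, 43]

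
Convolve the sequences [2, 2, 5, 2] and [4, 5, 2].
y[0] = 2×4 = 8; y[1] = 2×5 + 2×4 = 18; y[2] = 2×2 + 2×5 + 5×4 = 34; y[3] = 2×2 + 5×5 + 2×4 = 37; y[4] = 5×2 + 2×5 = 20; y[5] = 2×2 = 4

[8, 18, 34, 37, 20, 4]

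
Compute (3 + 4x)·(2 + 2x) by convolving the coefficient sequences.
Ascending coefficients: a = [3, 4], b = [2, 2]. c[0] = 3×2 = 6; c[1] = 3×2 + 4×2 = 14; c[2] = 4×2 = 8. Result coefficients: [6, 14, 8] → 6 + 14x + 8x^2

6 + 14x + 8x^2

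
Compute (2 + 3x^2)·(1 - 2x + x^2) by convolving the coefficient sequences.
Ascending coefficients: a = [2, 0, 3], b = [1, -2, 1]. c[0] = 2×1 = 2; c[1] = 2×-2 + 0×1 = -4; c[2] = 2×1 + 0×-2 + 3×1 = 5; c[3] = 0×1 + 3×-2 = -6; c[4] = 3×1 = 3. Result coefficients: [2, -4, 5, -6, 3] → 2 - 4x + 5x^2 - 6x^3 + 3x^4

2 - 4x + 5x^2 - 6x^3 + 3x^4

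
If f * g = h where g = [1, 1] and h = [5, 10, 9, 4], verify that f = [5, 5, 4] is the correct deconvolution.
Forward-compute [5, 5, 4] * [1, 1]: h[0] = 5×1 = 5; h[1] = 5×1 + 5×1 = 10; h[2] = 5×1 + 4×1 = 9; h[3] = 4×1 = 4 → [5, 10, 9, 4]. Matches given h = [5, 10, 9, 4], so verified.

Verified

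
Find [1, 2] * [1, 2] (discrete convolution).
y[0] = 1×1 = 1; y[1] = 1×2 + 2×1 = 4; y[2] = 2×2 = 4

[1, 4, 4]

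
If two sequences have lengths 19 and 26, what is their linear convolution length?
Linear/full convolution length: m + n - 1 = 19 + 26 - 1 = 44

44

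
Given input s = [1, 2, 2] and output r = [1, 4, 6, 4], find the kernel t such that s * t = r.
Output length 4 = len(s) + len(t) - 1 ⇒ len(t) = 2. Solve t forward using t[k] = (r[k] - Σ_{i≥1} s[i]·t[k-i]) / s[0]: t[0] = r[0] / s[0] = 1 / 1 = 1; t[1] = (r[1] - 2×1) / s[0] = (4 - 2×1) / 1 = 2. So t = [1, 2]. Forward-check [1, 2, 2] * [1, 2]: r[0] = 1×1 = 1; r[1] = 1×2 + 2×1 = 4; r[2] = 2×2 + 2×1 = 6; r[3] = 2×2 = 4 → [1, 4, 6, 4] ✓

[1, 2]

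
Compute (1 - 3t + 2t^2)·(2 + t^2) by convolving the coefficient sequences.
Ascending coefficients: a = [1, -3, 2], b = [2, 0, 1]. c[0] = 1×2 = 2; c[1] = 1×0 + -3×2 = -6; c[2] = 1×1 + -3×0 + 2×2 = 5; c[3] = -3×1 + 2×0 = -3; c[4] = 2×1 = 2. Result coefficients: [2, -6, 5, -3, 2] → 2 - 6t + 5t^2 - 3t^3 + 2t^4

2 - 6t + 5t^2 - 3t^3 + 2t^4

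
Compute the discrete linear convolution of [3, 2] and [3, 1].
y[0] = 3×3 = 9; y[1] = 3×1 + 2×3 = 9; y[2] = 2×1 = 2

[9, 9, 2]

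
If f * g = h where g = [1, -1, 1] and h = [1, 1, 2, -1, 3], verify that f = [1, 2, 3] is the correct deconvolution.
Forward-compute [1, 2, 3] * [1, -1, 1]: h[0] = 1×1 = 1; h[1] = 1×-1 + 2×1 = 1; h[2] = 1×1 + 2×-1 + 3×1 = 2; h[3] = 2×1 + 3×-1 = -1; h[4] = 3×1 = 3 → [1, 1, 2, -1, 3]. Matches given h = [1, 1, 2, -1, 3], so verified.

Verified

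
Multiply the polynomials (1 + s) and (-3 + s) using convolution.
Ascending coefficients: a = [1, 1], b = [-3, 1]. c[0] = 1×-3 = -3; c[1] = 1×1 + 1×-3 = -2; c[2] = 1×1 = 1. Result coefficients: [-3, -2, 1] → -3 - 2s + s^2

-3 - 2s + s^2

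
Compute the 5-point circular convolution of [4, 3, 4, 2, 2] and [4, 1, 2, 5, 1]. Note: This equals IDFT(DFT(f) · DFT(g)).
Either evaluate y[k] = Σ_j f[j]·g[(k-j) mod 5] directly, or use IDFT(DFT(f) · DFT(g)). y[0] = 4×4 + 3×1 + 4×5 + 2×2 + 2×1 = 45; y[1] = 4×1 + 3×4 + 4×1 + 2×5 + 2×2 = 34; y[2] = 4×2 + 3×1 + 4×4 + 2×1 + 2×5 = 39; y[3] = 4×5 + 3×2 + 4×1 + 2×4 + 2×1 = 40; y[4] = 4×1 + 3×5 + 4×2 + 2×1 + 2×4 = 37. Result: [45, 34, 39, 40, 37]

[45, 34, 39, 40, 37]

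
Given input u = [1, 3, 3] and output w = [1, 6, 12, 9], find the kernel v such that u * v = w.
Output length 4 = len(u) + len(v) - 1 ⇒ len(v) = 2. Solve v forward using v[k] = (w[k] - Σ_{i≥1} u[i]·v[k-i]) / u[0]: v[0] = w[0] / u[0] = 1 / 1 = 1; v[1] = (w[1] - 3×1) / u[0] = (6 - 3×1) / 1 = 3. So v = [1, 3]. Forward-check [1, 3, 3] * [1, 3]: w[0] = 1×1 = 1; w[1] = 1×3 + 3×1 = 6; w[2] = 3×3 + 3×1 = 12; w[3] = 3×3 = 9 → [1, 6, 12, 9] ✓

[1, 3]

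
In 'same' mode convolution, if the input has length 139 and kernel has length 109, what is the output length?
'Same' mode returns an output with the same length as the input: 139

139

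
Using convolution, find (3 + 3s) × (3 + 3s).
Ascending coefficients: a = [3, 3], b = [3, 3]. c[0] = 3×3 = 9; c[1] = 3×3 + 3×3 = 18; c[2] = 3×3 = 9. Result coefficients: [9, 18, 9] → 9 + 18s + 9s^2

9 + 18s + 9s^2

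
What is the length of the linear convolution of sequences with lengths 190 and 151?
Linear/full convolution length: m + n - 1 = 190 + 151 - 1 = 340

340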